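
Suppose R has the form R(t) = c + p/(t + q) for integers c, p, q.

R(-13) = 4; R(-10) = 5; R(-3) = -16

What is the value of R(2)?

(R(t) − c)(t + q) = p for each data point; the three points give a linear system in c and q, then p follows.
Solving: c = 2, q = 4, p = -18, so R(t) = 2 − 18/(t + 4).
Then R(2) = 2 − 18/6 = -1.

-1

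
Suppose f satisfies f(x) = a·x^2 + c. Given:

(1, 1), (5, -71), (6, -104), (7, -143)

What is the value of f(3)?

-23

From f(1) = 1 and f(5) = -71: 1a + c = 1 and 25a + c = -71.
Subtracting: 24a = -72, so a = -3; then c = 1 − (-3)·1 = 4.
So f(x) = -3x² + 4, and f(3) = -23.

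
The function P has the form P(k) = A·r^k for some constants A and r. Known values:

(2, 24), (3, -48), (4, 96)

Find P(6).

384

Consecutive ratio: -48/24 = -2, and 96/(-48) = -2, so r = -2.
Then A·(-2)^2 = 24 gives A = 6, and P(k) = 6·(-2)^k.
P(6) = 6·(-2)^6 = 384.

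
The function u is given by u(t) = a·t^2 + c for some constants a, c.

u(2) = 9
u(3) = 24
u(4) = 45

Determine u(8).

189

From u(2) = 9 and u(3) = 24: 4a + c = 9 and 9a + c = 24.
Subtracting: 5a = 15, so a = 3; then c = 9 − 3·4 = -3.
So u(t) = 3t² − 3, and u(8) = 189.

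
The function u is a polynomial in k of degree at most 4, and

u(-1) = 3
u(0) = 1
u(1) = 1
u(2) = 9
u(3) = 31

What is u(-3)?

First differences: -2, 0, 8, 22. Second differences: 2, 8, 14. Third differences: 6, 6.
Level-3 differences are constant, so u has degree 3.
Fitting a degree-3 polynomial gives u(k) = k³ + k² - 2k + 1.
Then u(-3) = -11.

-11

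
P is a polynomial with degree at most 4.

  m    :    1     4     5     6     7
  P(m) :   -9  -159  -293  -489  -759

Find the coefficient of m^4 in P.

0

Write P(m) = am^4 + bm³ + cm² + dm + e; the 5 given values yield a linear system in the 5 coefficients.
Solving, the leading coefficient vanishes, and P(m) = -2m³ - m² - 3m - 3.
The coefficient of m^4 is 0.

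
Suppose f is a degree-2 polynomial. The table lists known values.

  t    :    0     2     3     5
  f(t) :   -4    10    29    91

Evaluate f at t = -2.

14

Write f(t) = at² + bt + c; the 4 given values yield a linear system in the 3 coefficients.
Solving, f(t) = 4t² - t - 4.
Then f(-2) = 14.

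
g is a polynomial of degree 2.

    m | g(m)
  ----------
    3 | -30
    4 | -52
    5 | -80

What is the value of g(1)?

Write g(m) = am² + bm + c; the 3 given values yield a linear system in the 3 coefficients.
Solving, g(m) = -3m² - m.
Then g(1) = -4.

-4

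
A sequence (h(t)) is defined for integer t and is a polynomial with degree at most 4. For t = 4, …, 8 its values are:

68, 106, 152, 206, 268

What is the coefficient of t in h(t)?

2

First differences: 38, 46, 54, 62. Second differences: 8, 8, 8.
Level-2 differences are constant, so h has degree 2.
Fitting a degree-2 polynomial gives h(t) = 4t² + 2t - 4.
The coefficient of t is 2.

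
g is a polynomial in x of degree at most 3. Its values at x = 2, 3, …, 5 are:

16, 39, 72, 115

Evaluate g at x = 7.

231

Write g(x) = ax³ + bx² + cx + d; the 4 given values yield a linear system in the 4 coefficients.
Solving, the leading coefficient vanishes, and g(x) = 5x² - 2x.
Then g(7) = 231.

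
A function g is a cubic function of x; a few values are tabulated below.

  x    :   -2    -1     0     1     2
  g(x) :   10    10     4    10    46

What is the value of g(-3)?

-14

First differences: 0, -6, 6, 36. Second differences: -6, 12, 30. Third differences: 18, 18.
Level-3 differences are constant, so g has degree 3.
Fitting a degree-3 polynomial gives g(x) = 3x³ + 6x² - 3x + 4.
Then g(-3) = -14.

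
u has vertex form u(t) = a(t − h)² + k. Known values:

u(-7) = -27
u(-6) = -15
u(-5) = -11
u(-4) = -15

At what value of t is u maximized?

-5

First differences 12, 4, -4; second difference -8 = 2a, so a = -4.
Expanding, the t-coefficient is −2ah = 8h; matching it to the data gives h = -5, and then k = -11.
So u(t) = -4(t + 5)² − 11.
Hence h = -5.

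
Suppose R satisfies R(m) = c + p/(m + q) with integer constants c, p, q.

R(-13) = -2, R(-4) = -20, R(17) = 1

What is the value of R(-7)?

(R(m) − c)(m + q) = p for each data point; the three points give a linear system in c and q, then p follows.
Solving: c = 0, q = 3, p = 20, so R(m) = 20/(m + 3).
Then R(-7) = 0 + 20/(-4) = -5.

-5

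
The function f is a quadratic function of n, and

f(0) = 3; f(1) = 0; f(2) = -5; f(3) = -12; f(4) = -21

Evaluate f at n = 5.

Write f(n) = an² + bn + c; the 5 given values yield a linear system in the 3 coefficients.
Solving, f(n) = -n² - 2n + 3.
Then f(5) = -32.

-32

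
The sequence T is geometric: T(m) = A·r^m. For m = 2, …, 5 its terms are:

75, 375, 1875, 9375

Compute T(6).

Consecutive ratio: 375/75 = 5, and 1875/375 = 5, so r = 5.
Then A·5^2 = 75 gives A = 3, and T(m) = 3·5^m.
T(6) = 3·5^6 = 46875.

46875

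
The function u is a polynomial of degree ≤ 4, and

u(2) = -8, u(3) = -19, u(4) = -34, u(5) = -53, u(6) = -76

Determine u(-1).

1

Write u(m) = am^4 + bm³ + cm² + dm + e; the 5 given values yield a linear system in the 5 coefficients.
Solving, the top 2 coefficients vanish, and u(m) = -2m² - m + 2.
Then u(-1) = 1.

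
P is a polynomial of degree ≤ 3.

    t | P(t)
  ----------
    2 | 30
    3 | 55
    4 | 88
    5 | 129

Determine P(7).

First differences: 25, 33, 41. Second differences: 8, 8.
Level-2 differences are constant, so P has degree 2.
Fitting a degree-2 polynomial gives P(t) = 4t² + 5t + 4.
Then P(7) = 235.

235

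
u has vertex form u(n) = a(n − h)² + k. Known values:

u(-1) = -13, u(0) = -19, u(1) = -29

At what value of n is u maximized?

First differences -6, -10; second difference -4 = 2a, so a = -2.
Expanding, the n-coefficient is −2ah = 4h; matching it to the data gives h = -2, and then k = -11.
So u(n) = -2(n + 2)² − 11.
Hence h = -2.

-2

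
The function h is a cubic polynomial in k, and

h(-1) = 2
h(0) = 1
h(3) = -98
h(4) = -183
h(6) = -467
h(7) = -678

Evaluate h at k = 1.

-12

Write h(k) = ak³ + bk² + ck + d; the 6 given values yield a linear system in the 4 coefficients.
Solving, h(k) = -k³ - 6k² - 6k + 1.
Then h(1) = -12.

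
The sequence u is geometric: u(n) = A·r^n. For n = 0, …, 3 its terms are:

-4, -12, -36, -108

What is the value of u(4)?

Consecutive ratio: -12/(-4) = 3, and -36/(-12) = 3, so r = 3.
Then A·3^0 = -4 gives A = -4, and u(n) = -4·3^n.
u(4) = -4·3^4 = -324.

-324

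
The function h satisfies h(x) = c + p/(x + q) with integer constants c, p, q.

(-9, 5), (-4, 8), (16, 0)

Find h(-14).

(h(x) − c)(x + q) = p for each data point; the three points give a linear system in c and q, then p follows.
Solving: c = 2, q = -1, p = -30, so h(x) = 2 − 30/(x − 1).
Then h(-14) = 2 − 30/(-15) = 4.

4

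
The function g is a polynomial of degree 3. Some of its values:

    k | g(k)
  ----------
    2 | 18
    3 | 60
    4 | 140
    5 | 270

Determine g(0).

0

Write g(k) = ak³ + bk² + ck + d; the 4 given values yield a linear system in the 4 coefficients.
Solving, g(k) = 2k³ + k² - k.
Then g(0) = 0.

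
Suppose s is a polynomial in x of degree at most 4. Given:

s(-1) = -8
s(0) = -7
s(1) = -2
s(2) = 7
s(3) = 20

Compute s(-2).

First differences: 1, 5, 9, 13. Second differences: 4, 4, 4.
Level-2 differences are constant, so s has degree 2.
Fitting a degree-2 polynomial gives s(x) = 2x² + 3x - 7.
Then s(-2) = -5.

-5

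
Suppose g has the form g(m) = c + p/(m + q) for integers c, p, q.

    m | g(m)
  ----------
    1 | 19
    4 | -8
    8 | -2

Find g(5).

(g(m) − c)(m + q) = p for each data point; the three points give a linear system in c and q, then p follows.
Solving: c = 1, q = -2, p = -18, so g(m) = 1 − 18/(m − 2).
Then g(5) = 1 − 18/3 = -5.

-5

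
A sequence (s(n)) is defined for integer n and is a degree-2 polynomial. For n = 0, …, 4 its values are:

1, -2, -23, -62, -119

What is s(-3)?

-98

First differences: -3, -21, -39, -57. Second differences: -18, -18, -18.
Level-2 differences are constant, so s has degree 2.
Fitting a degree-2 polynomial gives s(n) = -9n² + 6n + 1.
Then s(-3) = -98.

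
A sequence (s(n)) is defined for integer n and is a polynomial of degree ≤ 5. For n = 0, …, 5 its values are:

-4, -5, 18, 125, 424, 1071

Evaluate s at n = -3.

First differences: -1, 23, 107, 299, 647. Second differences: 24, 84, 192, 348. Third differences: 60, 108, 156. Fourth differences: 48, 48.
Level-4 differences are constant, so s has degree 4.
Fitting a degree-4 polynomial gives s(n) = 2n^4 - 2n³ + 4n² - 5n - 4.
Then s(-3) = 263.

263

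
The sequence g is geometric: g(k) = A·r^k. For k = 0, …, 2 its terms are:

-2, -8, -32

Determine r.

Consecutive ratio: -8/(-2) = 4, and -32/(-8) = 4, so r = 4.
Then A·4^0 = -2 gives A = -2, and g(k) = -2·4^k.

4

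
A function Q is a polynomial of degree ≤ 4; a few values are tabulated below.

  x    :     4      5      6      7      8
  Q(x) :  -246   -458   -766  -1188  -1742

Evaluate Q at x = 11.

First differences: -212, -308, -422, -554. Second differences: -96, -114, -132. Third differences: -18, -18.
Level-3 differences are constant, so Q has degree 3.
Fitting a degree-3 polynomial gives Q(x) = -3x³ - 3x² - 2x + 2.
Then Q(11) = -4376.

-4376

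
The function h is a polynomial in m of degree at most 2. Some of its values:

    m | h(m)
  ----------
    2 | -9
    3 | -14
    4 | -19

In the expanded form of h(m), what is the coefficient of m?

-5

First differences: -5, -5.
Level-1 differences are constant, so h has degree 1.
Fitting a degree-1 polynomial gives h(m) = -5m + 1.
The coefficient of m is -5.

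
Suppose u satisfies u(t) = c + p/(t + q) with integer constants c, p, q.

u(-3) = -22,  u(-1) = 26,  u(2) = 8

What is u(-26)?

1

(u(t) − c)(t + q) = p for each data point; the three points give a linear system in c and q, then p follows.
Solving: c = 2, q = 2, p = 24, so u(t) = 2 + 24/(t + 2).
Then u(-26) = 2 + 24/(-24) = 1.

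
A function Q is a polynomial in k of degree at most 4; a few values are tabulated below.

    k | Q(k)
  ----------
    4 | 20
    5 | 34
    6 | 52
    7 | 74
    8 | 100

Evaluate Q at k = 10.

164

Write Q(k) = ak^4 + bk³ + ck² + dk + e; the 5 given values yield a linear system in the 5 coefficients.
Solving, the top 2 coefficients vanish, and Q(k) = 2k² - 4k + 4.
Then Q(10) = 164.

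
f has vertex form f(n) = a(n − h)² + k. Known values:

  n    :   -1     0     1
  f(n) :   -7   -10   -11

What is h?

First differences -3, -1; second difference 2 = 2a, so a = 1.
Expanding, the n-coefficient is −2ah = -2h; matching it to the data gives h = 1, and then k = -11.
So f(n) = 1(n − 1)² − 11.
Hence h = 1.

1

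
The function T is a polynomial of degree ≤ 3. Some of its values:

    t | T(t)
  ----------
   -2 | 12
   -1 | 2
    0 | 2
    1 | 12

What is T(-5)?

102

First differences: -10, 0, 10. Second differences: 10, 10.
Level-2 differences are constant, so T has degree 2.
Fitting a degree-2 polynomial gives T(t) = 5t² + 5t + 2.
Then T(-5) = 102.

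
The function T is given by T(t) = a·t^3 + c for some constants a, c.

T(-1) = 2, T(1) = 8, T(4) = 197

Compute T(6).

From T(-1) = 2 and T(1) = 8: -1a + c = 2 and 1a + c = 8.
Subtracting: 2a = 6, so a = 3; then c = 2 − 3·(-1) = 5.
So T(t) = 3t³ + 5, and T(6) = 653.

653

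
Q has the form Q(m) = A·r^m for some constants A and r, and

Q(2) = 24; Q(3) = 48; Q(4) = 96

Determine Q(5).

Consecutive ratio: 48/24 = 2, and 96/48 = 2, so r = 2.
Then A·2^2 = 24 gives A = 6, and Q(m) = 6·2^m.
Q(5) = 6·2^5 = 192.

192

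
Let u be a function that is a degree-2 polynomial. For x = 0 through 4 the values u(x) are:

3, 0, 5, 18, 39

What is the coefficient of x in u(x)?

-7

First differences: -3, 5, 13, 21. Second differences: 8, 8, 8.
Level-2 differences are constant, so u has degree 2.
Fitting a degree-2 polynomial gives u(x) = 4x² - 7x + 3.
The coefficient of x is -7.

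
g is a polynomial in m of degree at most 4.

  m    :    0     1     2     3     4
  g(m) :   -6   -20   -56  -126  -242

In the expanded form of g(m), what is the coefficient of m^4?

First differences: -14, -36, -70, -116. Second differences: -22, -34, -46. Third differences: -12, -12.
Level-3 differences are constant, so g has degree 3.
Fitting a degree-3 polynomial gives g(m) = -2m³ - 5m² - 7m - 6.
The coefficient of m^4 is 0.

0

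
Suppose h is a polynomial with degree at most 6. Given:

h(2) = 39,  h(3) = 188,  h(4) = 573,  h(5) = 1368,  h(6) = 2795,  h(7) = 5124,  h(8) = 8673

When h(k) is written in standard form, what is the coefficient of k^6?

First differences: 149, 385, 795, 1427, 2329, 3549. Second differences: 236, 410, 632, 902, 1220. Third differences: 174, 222, 270, 318. Fourth differences: 48, 48, 48.
Level-4 differences are constant, so h has degree 4.
Fitting a degree-4 polynomial gives h(k) = 2k^4 + k³ - k² + 5k - 7.
The coefficient of k^6 is 0.

0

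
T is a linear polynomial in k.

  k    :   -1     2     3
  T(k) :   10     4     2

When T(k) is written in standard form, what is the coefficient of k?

Write T(k) = ak + b; the 3 given values yield a linear system in the 2 coefficients.
Solving, T(k) = -2k + 8.
The coefficient of k is -2.

-2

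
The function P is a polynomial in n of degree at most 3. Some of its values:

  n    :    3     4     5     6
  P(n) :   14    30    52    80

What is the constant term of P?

2

First differences: 16, 22, 28. Second differences: 6, 6.
Level-2 differences are constant, so P has degree 2.
Fitting a degree-2 polynomial gives P(n) = 3n² - 5n + 2.
The constant term is P(0) = 2.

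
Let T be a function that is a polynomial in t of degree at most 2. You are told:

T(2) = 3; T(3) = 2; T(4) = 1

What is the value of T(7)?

First differences: -1, -1.
Level-1 differences are constant, so T has degree 1.
Fitting a degree-1 polynomial gives T(t) = -t + 5.
Then T(7) = -2.

-2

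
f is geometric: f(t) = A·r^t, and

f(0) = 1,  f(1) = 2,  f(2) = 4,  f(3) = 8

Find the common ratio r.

2

Consecutive ratio: 2/1 = 2, and 4/2 = 2, so r = 2.
Then A·2^0 = 1 gives A = 1, and f(t) = 1·2^t.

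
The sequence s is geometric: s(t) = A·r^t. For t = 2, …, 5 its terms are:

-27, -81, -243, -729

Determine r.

3

Consecutive ratio: -81/(-27) = 3, and -243/(-81) = 3, so r = 3.
Then A·3^2 = -27 gives A = -3, and s(t) = -3·3^t.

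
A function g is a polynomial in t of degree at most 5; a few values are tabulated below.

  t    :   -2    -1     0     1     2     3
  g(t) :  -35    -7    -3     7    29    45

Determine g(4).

First differences: 28, 4, 10, 22, 16. Second differences: -24, 6, 12, -6. Third differences: 30, 6, -18. Fourth differences: -24, -24.
Level-4 differences are constant, so g has degree 4.
Fitting a degree-4 polynomial gives g(t) = -t^4 + 3t³ + 4t² + 4t - 3.
Then g(4) = 13.

13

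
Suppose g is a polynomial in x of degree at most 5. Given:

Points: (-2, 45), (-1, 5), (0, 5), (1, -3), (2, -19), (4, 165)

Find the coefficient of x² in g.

-6

Write g(x) = ax^5 + bx^4 + cx³ + dx² + ex + p; the 6 given values yield a linear system in the 6 coefficients.
Solving, the leading coefficient vanishes, and g(x) = 2x^4 - 4x³ - 6x² + 5.
The coefficient of x² is -6.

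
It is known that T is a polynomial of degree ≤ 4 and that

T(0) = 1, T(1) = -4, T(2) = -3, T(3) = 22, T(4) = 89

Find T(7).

722

Write T(m) = am^4 + bm³ + cm² + dm + e; the 5 given values yield a linear system in the 5 coefficients.
Solving, the leading coefficient vanishes, and T(m) = 3m³ - 6m² - 2m + 1.
Then T(7) = 722.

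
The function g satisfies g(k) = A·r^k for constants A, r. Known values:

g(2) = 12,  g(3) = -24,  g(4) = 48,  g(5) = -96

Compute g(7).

-384

Consecutive ratio: -24/12 = -2, and 48/(-24) = -2, so r = -2.
Then A·(-2)^2 = 12 gives A = 3, and g(k) = 3·(-2)^k.
g(7) = 3·(-2)^7 = -384.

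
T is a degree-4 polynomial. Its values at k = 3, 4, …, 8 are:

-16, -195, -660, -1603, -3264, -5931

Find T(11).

-23568

Write T(k) = ak^4 + bk³ + ck² + dk + e; the 6 given values yield a linear system in the 5 coefficients.
Solving, T(k) = -2k^4 + 4k³ + 3k² + 2k + 5.
Then T(11) = -23568.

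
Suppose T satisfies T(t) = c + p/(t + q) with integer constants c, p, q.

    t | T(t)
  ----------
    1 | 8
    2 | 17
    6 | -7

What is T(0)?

5

(T(t) − c)(t + q) = p for each data point; the three points give a linear system in c and q, then p follows.
Solving: c = -1, q = -3, p = -18, so T(t) = -1 − 18/(t − 3).
Then T(0) = -1 − 18/(-3) = 5.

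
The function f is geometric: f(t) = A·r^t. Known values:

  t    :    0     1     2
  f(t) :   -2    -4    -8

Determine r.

2

Consecutive ratio: -4/(-2) = 2, and -8/(-4) = 2, so r = 2.
Then A·2^0 = -2 gives A = -2, and f(t) = -2·2^t.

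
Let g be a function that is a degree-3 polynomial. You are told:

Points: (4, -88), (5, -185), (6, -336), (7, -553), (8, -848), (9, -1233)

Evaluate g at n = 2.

First differences: -97, -151, -217, -295, -385. Second differences: -54, -66, -78, -90. Third differences: -12, -12, -12.
Level-3 differences are constant, so g has degree 3.
Fitting a degree-3 polynomial gives g(n) = -2n³ + 3n² - 2n.
Then g(2) = -8.

-8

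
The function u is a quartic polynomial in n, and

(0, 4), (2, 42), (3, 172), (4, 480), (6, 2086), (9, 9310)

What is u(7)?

3672

Write u(n) = an^4 + bn³ + cn² + dn + e; the 6 given values yield a linear system in the 5 coefficients.
Solving, u(n) = n^4 + 4n³ - 2n² - n + 4.
Then u(7) = 3672.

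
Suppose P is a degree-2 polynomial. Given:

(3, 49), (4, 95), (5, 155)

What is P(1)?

Write P(m) = am² + bm + c; the 3 given values yield a linear system in the 3 coefficients.
Solving, P(m) = 7m² - 3m - 5.
Then P(1) = -1.

-1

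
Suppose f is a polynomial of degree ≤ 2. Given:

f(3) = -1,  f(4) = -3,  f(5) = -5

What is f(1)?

Write f(t) = at² + bt + c; the 3 given values yield a linear system in the 3 coefficients.
Solving, the leading coefficient vanishes, and f(t) = -2t + 5.
Then f(1) = 3.

3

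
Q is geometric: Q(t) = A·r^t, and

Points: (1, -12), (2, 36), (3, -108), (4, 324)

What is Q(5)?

Consecutive ratio: 36/(-12) = -3, and -108/36 = -3, so r = -3.
Then A·(-3)^1 = -12 gives A = 4, and Q(t) = 4·(-3)^t.
Q(5) = 4·(-3)^5 = -972.

-972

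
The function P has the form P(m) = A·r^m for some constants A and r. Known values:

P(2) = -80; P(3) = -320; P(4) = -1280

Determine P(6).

Consecutive ratio: -320/(-80) = 4, and -1280/(-320) = 4, so r = 4.
Then A·4^2 = -80 gives A = -5, and P(m) = -5·4^m.
P(6) = -5·4^6 = -20480.

-20480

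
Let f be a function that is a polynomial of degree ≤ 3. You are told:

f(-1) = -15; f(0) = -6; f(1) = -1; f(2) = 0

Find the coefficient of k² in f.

First differences: 9, 5, 1. Second differences: -4, -4.
Level-2 differences are constant, so f has degree 2.
Fitting a degree-2 polynomial gives f(k) = -2k² + 7k - 6.
The coefficient of k² is -2.

-2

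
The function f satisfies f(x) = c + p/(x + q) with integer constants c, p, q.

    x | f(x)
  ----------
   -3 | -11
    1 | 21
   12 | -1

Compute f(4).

(f(x) − c)(x + q) = p for each data point; the three points give a linear system in c and q, then p follows.
Solving: c = -3, q = 0, p = 24, so f(x) = -3 + 24/(x + 0).
Then f(4) = -3 + 24/4 = 3.

3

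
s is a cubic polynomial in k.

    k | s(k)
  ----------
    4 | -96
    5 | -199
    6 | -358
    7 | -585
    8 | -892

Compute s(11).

Write s(k) = ak³ + bk² + ck + d; the 5 given values yield a linear system in the 4 coefficients.
Solving, s(k) = -2k³ + 2k² + k - 4.
Then s(11) = -2413.

-2413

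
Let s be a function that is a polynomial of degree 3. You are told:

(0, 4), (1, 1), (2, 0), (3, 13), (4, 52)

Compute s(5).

Write s(m) = am³ + bm² + cm + d; the 5 given values yield a linear system in the 4 coefficients.
Solving, s(m) = 2m³ - 5m² + 4.
Then s(5) = 129.

129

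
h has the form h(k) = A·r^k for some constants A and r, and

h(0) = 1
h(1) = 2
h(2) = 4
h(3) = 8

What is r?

Consecutive ratio: 2/1 = 2, and 4/2 = 2, so r = 2.
Then A·2^0 = 1 gives A = 1, and h(k) = 1·2^k.

2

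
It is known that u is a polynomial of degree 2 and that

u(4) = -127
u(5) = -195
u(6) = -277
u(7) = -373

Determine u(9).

-607

First differences: -68, -82, -96. Second differences: -14, -14.
Level-2 differences are constant, so u has degree 2.
Fitting a degree-2 polynomial gives u(x) = -7x² - 5x + 5.
Then u(9) = -607.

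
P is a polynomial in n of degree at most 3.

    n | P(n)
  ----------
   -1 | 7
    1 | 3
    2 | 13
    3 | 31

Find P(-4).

73

Write P(n) = an³ + bn² + cn + d; the 4 given values yield a linear system in the 4 coefficients.
Solving, the leading coefficient vanishes, and P(n) = 4n² - 2n + 1.
Then P(-4) = 73.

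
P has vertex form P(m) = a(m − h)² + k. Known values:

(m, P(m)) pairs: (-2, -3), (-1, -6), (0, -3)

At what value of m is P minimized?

First differences -3, 3; second difference 6 = 2a, so a = 3.
Expanding, the m-coefficient is −2ah = -6h; matching it to the data gives h = -1, and then k = -6.
So P(m) = 3(m + 1)² − 6.
Hence h = -1.

-1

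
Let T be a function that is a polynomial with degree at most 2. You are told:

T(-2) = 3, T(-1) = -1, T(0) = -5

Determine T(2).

First differences: -4, -4.
Level-1 differences are constant, so T has degree 1.
Fitting a degree-1 polynomial gives T(x) = -4x - 5.
Then T(2) = -13.

-13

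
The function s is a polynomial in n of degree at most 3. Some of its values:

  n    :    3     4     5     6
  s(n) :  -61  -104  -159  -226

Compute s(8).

Write s(n) = an³ + bn² + cn + d; the 4 given values yield a linear system in the 4 coefficients.
Solving, the leading coefficient vanishes, and s(n) = -6n² - n - 4.
Then s(8) = -396.

-396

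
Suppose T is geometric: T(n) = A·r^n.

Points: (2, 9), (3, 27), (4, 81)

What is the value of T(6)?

Consecutive ratio: 27/9 = 3, and 81/27 = 3, so r = 3.
Then A·3^2 = 9 gives A = 1, and T(n) = 1·3^n.
T(6) = 1·3^6 = 729.

729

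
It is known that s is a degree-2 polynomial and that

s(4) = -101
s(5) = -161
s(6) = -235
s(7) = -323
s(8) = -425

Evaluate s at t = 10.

First differences: -60, -74, -88, -102. Second differences: -14, -14, -14.
Level-2 differences are constant, so s has degree 2.
Fitting a degree-2 polynomial gives s(t) = -7t² + 3t - 1.
Then s(10) = -671.

-671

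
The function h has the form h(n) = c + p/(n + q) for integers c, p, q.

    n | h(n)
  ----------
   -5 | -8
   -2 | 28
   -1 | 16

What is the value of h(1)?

(h(n) − c)(n + q) = p for each data point; the three points give a linear system in c and q, then p follows.
Solving: c = 4, q = 3, p = 24, so h(n) = 4 + 24/(n + 3).
Then h(1) = 4 + 24/4 = 10.

10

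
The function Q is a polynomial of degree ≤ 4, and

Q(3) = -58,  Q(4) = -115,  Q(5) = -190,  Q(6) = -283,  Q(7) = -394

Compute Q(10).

Write Q(x) = ax^4 + bx³ + cx² + dx + e; the 5 given values yield a linear system in the 5 coefficients.
Solving, the top 2 coefficients vanish, and Q(x) = -9x² + 6x + 5.
Then Q(10) = -835.

-835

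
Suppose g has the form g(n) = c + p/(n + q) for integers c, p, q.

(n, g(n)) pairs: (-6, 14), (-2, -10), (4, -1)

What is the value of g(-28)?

3

(g(n) − c)(n + q) = p for each data point; the three points give a linear system in c and q, then p follows.
Solving: c = 2, q = 4, p = -24, so g(n) = 2 − 24/(n + 4).
Then g(-28) = 2 − 24/(-24) = 3.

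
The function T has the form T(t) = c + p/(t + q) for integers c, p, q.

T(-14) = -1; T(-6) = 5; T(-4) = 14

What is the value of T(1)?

-16

(T(t) − c)(t + q) = p for each data point; the three points give a linear system in c and q, then p follows.
Solving: c = -4, q = 2, p = -36, so T(t) = -4 − 36/(t + 2).
Then T(1) = -4 − 36/3 = -16.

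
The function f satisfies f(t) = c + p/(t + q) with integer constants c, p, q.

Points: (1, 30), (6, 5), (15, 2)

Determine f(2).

(f(t) − c)(t + q) = p for each data point; the three points give a linear system in c and q, then p follows.
Solving: c = 0, q = 0, p = 30, so f(t) = 30/(t + 0).
Then f(2) = 0 + 30/2 = 15.

15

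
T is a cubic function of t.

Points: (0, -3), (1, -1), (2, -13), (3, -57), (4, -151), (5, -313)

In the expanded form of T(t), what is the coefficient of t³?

-3

First differences: 2, -12, -44, -94, -162. Second differences: -14, -32, -50, -68. Third differences: -18, -18, -18.
Level-3 differences are constant, so T has degree 3.
Fitting a degree-3 polynomial gives T(t) = -3t³ + 2t² + 3t - 3.
The coefficient of t³ is -3.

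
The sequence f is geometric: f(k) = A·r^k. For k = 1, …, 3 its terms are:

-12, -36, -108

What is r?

3

Consecutive ratio: -36/(-12) = 3, and -108/(-36) = 3, so r = 3.
Then A·3^1 = -12 gives A = -4, and f(k) = -4·3^k.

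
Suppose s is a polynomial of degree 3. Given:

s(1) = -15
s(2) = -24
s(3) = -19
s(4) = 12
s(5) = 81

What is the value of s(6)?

Write s(m) = am³ + bm² + cm + d; the 5 given values yield a linear system in the 4 coefficients.
Solving, s(m) = 2m³ - 5m² - 8m - 4.
Then s(6) = 200.

200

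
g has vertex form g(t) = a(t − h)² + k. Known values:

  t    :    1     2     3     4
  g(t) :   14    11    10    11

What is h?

First differences -3, -1, 1; second difference 2 = 2a, so a = 1.
Expanding, the t-coefficient is −2ah = -2h; matching it to the data gives h = 3, and then k = 10.
So g(t) = 1(t − 3)² + 10.
Hence h = 3.

3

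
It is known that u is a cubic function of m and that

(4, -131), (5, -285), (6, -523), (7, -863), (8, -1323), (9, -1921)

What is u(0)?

5

First differences: -154, -238, -340, -460, -598. Second differences: -84, -102, -120, -138. Third differences: -18, -18, -18.
Level-3 differences are constant, so u has degree 3.
Fitting a degree-3 polynomial gives u(m) = -3m³ + 3m² + 2m + 5.
The constant term is u(0) = 5.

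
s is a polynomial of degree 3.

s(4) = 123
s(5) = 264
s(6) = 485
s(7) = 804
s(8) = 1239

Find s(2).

9

First differences: 141, 221, 319, 435. Second differences: 80, 98, 116. Third differences: 18, 18.
Level-3 differences are constant, so s has degree 3.
Fitting a degree-3 polynomial gives s(n) = 3n³ - 5n² + 3n - 1.
Then s(2) = 9.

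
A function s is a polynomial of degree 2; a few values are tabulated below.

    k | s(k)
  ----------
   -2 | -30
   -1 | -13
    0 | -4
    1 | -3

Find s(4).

-48

First differences: 17, 9, 1. Second differences: -8, -8.
Level-2 differences are constant, so s has degree 2.
Fitting a degree-2 polynomial gives s(k) = -4k² + 5k - 4.
Then s(4) = -48.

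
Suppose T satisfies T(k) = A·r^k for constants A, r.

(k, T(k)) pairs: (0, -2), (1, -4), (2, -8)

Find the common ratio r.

2

Consecutive ratio: -4/(-2) = 2, and -8/(-4) = 2, so r = 2.
Then A·2^0 = -2 gives A = -2, and T(k) = -2·2^k.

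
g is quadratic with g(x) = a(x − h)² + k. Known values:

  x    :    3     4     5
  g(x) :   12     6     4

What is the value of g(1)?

First differences -6, -2; second difference 4 = 2a, so a = 2.
Expanding, the x-coefficient is −2ah = -4h; matching it to the data gives h = 5, and then k = 4.
So g(x) = 2(x − 5)² + 4.
g(1) = 2·(-4)² + 4 = 36.

36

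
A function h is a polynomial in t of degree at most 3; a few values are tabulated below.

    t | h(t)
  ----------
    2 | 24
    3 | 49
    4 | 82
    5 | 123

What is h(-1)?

-3

First differences: 25, 33, 41. Second differences: 8, 8.
Level-2 differences are constant, so h has degree 2.
Fitting a degree-2 polynomial gives h(t) = 4t² + 5t - 2.
Then h(-1) = -3.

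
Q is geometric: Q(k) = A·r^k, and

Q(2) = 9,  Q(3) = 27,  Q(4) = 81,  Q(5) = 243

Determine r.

3

Consecutive ratio: 27/9 = 3, and 81/27 = 3, so r = 3.
Then A·3^2 = 9 gives A = 1, and Q(k) = 1·3^k.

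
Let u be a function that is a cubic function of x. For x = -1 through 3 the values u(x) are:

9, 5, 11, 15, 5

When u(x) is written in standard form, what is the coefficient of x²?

Write u(x) = ax³ + bx² + cx + d; the 5 given values yield a linear system in the 4 coefficients.
Solving, u(x) = -2x³ + 5x² + 3x + 5.
The coefficient of x² is 5.

5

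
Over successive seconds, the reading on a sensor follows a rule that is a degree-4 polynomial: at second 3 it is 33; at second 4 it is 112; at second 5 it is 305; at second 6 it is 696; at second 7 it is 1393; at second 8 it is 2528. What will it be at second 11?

Write the value at t as T(t).
First differences: 79, 193, 391, 697, 1135. Second differences: 114, 198, 306, 438. Third differences: 84, 108, 132. Fourth differences: 24, 24.
Level-4 differences are constant, so T has degree 4.
Fitting a degree-4 polynomial gives T(t) = t^4 - 4t³ + 8t² - 4t.
Then T(11) = 10241.

10241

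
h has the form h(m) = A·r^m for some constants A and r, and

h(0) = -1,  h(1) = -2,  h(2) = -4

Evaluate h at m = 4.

Consecutive ratio: -2/(-1) = 2, and -4/(-2) = 2, so r = 2.
Then A·2^0 = -1 gives A = -1, and h(m) = -1·2^m.
h(4) = -1·2^4 = -16.

-16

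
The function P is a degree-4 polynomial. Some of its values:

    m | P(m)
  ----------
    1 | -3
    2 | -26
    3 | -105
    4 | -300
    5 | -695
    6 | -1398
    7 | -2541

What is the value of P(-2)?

-30

Write P(m) = am^4 + bm³ + cm² + dm + e; the 7 given values yield a linear system in the 5 coefficients.
Solving, P(m) = -m^4 - 3m² + m.
Then P(-2) = -30.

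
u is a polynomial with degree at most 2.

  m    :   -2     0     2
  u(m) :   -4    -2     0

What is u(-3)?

-5

Write u(m) = am² + bm + c; the 3 given values yield a linear system in the 3 coefficients.
Solving, the leading coefficient vanishes, and u(m) = m - 2.
Then u(-3) = -5.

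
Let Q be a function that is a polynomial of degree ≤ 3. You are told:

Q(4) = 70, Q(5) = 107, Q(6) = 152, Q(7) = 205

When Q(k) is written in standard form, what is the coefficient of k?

1

First differences: 37, 45, 53. Second differences: 8, 8.
Level-2 differences are constant, so Q has degree 2.
Fitting a degree-2 polynomial gives Q(k) = 4k² + k + 2.
The coefficient of k is 1.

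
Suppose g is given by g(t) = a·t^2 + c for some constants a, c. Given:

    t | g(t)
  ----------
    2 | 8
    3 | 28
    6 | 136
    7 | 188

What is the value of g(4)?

From g(2) = 8 and g(3) = 28: 4a + c = 8 and 9a + c = 28.
Subtracting: 5a = 20, so a = 4; then c = 8 − 4·4 = -8.
So g(t) = 4t² − 8, and g(4) = 56.

56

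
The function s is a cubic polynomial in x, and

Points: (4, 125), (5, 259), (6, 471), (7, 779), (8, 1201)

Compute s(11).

First differences: 134, 212, 308, 422. Second differences: 78, 96, 114. Third differences: 18, 18.
Level-3 differences are constant, so s has degree 3.
Fitting a degree-3 polynomial gives s(x) = 3x³ - 6x² + 5x + 9.
Then s(11) = 3331.

3331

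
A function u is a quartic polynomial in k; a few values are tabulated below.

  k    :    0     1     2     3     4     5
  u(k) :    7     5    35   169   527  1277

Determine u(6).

First differences: -2, 30, 134, 358, 750. Second differences: 32, 104, 224, 392. Third differences: 72, 120, 168. Fourth differences: 48, 48.
Level-4 differences are constant, so u has degree 4.
Extending the table by one column gives the next first difference 1358, so u(6) = 1277 + 1358 = 2635.

2635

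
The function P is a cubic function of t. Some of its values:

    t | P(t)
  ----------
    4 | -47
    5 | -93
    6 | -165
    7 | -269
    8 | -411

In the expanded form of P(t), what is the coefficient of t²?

2

Write P(t) = at³ + bt² + ct + d; the 5 given values yield a linear system in the 4 coefficients.
Solving, P(t) = -t³ + 2t² - 3t - 3.
The coefficient of t² is 2.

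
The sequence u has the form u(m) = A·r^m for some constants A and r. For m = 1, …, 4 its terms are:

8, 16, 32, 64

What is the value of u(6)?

256

Consecutive ratio: 16/8 = 2, and 32/16 = 2, so r = 2.
Then A·2^1 = 8 gives A = 4, and u(m) = 4·2^m.
u(6) = 4·2^6 = 256.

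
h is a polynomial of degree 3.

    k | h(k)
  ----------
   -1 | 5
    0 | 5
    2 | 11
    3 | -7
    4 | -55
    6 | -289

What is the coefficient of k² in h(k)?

Write h(k) = ak³ + bk² + ck + d; the 6 given values yield a linear system in the 4 coefficients.
Solving, h(k) = -2k³ + 3k² + 5k + 5.
The coefficient of k² is 3.

3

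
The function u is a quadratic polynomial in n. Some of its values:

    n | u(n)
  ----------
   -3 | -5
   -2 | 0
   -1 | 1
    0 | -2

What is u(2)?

Write u(n) = an² + bn + c; the 4 given values yield a linear system in the 3 coefficients.
Solving, u(n) = -2n² - 5n - 2.
Then u(2) = -20.

-20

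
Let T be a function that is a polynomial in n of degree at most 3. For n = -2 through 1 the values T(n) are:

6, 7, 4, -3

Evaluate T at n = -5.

Write T(n) = an³ + bn² + cn + d; the 4 given values yield a linear system in the 4 coefficients.
Solving, the leading coefficient vanishes, and T(n) = -2n² - 5n + 4.
Then T(-5) = -21.

-21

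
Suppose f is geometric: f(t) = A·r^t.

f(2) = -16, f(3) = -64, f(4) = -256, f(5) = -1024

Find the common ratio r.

4

Consecutive ratio: -64/(-16) = 4, and -256/(-64) = 4, so r = 4.
Then A·4^2 = -16 gives A = -1, and f(t) = -1·4^t.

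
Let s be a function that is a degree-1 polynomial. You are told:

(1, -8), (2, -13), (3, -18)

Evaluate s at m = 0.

Write s(m) = am + b; the 3 given values yield a linear system in the 2 coefficients.
Solving, s(m) = -5m - 3.
Then s(0) = -3.

-3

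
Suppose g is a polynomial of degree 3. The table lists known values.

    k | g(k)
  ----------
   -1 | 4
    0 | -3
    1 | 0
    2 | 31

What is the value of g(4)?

Write g(k) = ak³ + bk² + ck + d; the 4 given values yield a linear system in the 4 coefficients.
Solving, g(k) = 3k³ + 5k² - 5k - 3.
Then g(4) = 249.

249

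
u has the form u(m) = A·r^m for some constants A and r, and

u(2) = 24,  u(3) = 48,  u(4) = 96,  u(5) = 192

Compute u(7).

768

Consecutive ratio: 48/24 = 2, and 96/48 = 2, so r = 2.
Then A·2^2 = 24 gives A = 6, and u(m) = 6·2^m.
u(7) = 6·2^7 = 768.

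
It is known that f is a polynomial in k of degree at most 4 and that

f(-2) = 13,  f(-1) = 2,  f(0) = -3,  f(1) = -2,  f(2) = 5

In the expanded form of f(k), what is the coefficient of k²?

3

First differences: -11, -5, 1, 7. Second differences: 6, 6, 6.
Level-2 differences are constant, so f has degree 2.
Fitting a degree-2 polynomial gives f(k) = 3k² - 2k - 3.
The coefficient of k² is 3.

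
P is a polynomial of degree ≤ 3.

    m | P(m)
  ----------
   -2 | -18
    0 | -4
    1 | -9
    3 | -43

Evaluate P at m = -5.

Write P(m) = am³ + bm² + cm + d; the 4 given values yield a linear system in the 4 coefficients.
Solving, the leading coefficient vanishes, and P(m) = -4m² - m - 4.
Then P(-5) = -99.

-99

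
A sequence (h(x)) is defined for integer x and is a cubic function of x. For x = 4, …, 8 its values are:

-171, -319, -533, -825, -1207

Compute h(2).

First differences: -148, -214, -292, -382. Second differences: -66, -78, -90. Third differences: -12, -12.
Level-3 differences are constant, so h has degree 3.
Fitting a degree-3 polynomial gives h(x) = -2x³ - 3x² + x + 1.
Then h(2) = -25.

-25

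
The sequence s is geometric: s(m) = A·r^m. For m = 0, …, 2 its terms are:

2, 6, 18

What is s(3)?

Consecutive ratio: 6/2 = 3, and 18/6 = 3, so r = 3.
Then A·3^0 = 2 gives A = 2, and s(m) = 2·3^m.
s(3) = 2·3^3 = 54.

54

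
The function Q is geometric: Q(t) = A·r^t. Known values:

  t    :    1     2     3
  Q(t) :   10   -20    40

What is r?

Consecutive ratio: -20/10 = -2, and 40/(-20) = -2, so r = -2.
Then A·(-2)^1 = 10 gives A = -5, and Q(t) = -5·(-2)^t.

-2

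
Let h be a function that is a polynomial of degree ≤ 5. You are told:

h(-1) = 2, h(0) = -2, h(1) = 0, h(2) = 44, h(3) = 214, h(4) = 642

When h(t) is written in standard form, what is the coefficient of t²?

First differences: -4, 2, 44, 170, 428. Second differences: 6, 42, 126, 258. Third differences: 36, 84, 132. Fourth differences: 48, 48.
Level-4 differences are constant, so h has degree 4.
Fitting a degree-4 polynomial gives h(t) = 2t^4 + 2t³ + t² - 3t - 2.
The coefficient of t² is 1.

1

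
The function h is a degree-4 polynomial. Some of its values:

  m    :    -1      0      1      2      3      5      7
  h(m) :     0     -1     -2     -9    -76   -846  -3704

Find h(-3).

Write h(m) = am^4 + bm³ + cm² + dm + e; the 7 given values yield a linear system in the 5 coefficients.
Solving, h(m) = -2m^4 + 3m³ + 2m² - 4m - 1.
Then h(-3) = -214.

-214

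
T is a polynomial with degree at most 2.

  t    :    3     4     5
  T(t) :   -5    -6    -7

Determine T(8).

First differences: -1, -1.
Level-1 differences are constant, so T has degree 1.
Fitting a degree-1 polynomial gives T(t) = -t - 2.
Then T(8) = -10.

-10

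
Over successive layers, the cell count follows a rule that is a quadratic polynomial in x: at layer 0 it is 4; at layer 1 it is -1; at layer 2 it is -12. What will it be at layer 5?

-81

Write the value at x as T(x).
Write T(x) = ax² + bx + c; the 3 given values yield a linear system in the 3 coefficients.
Solving, T(x) = -3x² - 2x + 4.
Then T(5) = -81.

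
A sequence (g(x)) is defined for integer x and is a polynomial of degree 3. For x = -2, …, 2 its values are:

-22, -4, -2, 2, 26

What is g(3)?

First differences: 18, 2, 4, 24. Second differences: -16, 2, 20. Third differences: 18, 18.
Level-3 differences are constant, so g has degree 3.
Fitting a degree-3 polynomial gives g(x) = 3x³ + x² - 2.
Then g(3) = 88.

88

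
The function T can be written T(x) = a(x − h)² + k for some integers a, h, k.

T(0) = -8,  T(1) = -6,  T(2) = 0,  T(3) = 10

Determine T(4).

First differences 2, 6, 10; second difference 4 = 2a, so a = 2.
Expanding, the x-coefficient is −2ah = -4h; matching it to the data gives h = 0, and then k = -8.
So T(x) = 2(x + 0)² − 8.
T(4) = 2·4² − 8 = 24.

24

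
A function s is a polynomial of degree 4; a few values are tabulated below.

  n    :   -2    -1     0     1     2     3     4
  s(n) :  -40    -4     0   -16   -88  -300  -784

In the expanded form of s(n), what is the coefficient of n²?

-8

First differences: 36, 4, -16, -72, -212, -484. Second differences: -32, -20, -56, -140, -272. Third differences: 12, -36, -84, -132. Fourth differences: -48, -48, -48.
Level-4 differences are constant, so s has degree 4.
Fitting a degree-4 polynomial gives s(n) = -2n^4 - 2n³ - 8n² - 4n.
The coefficient of n² is -8.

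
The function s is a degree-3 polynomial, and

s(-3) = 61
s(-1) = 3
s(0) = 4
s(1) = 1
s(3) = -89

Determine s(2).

Write s(n) = an³ + bn² + cn + d; the 5 given values yield a linear system in the 4 coefficients.
Solving, s(n) = -3n³ - 2n² + 2n + 4.
Then s(2) = -24.

-24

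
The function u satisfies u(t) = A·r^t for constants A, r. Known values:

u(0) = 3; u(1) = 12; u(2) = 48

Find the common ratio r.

Consecutive ratio: 12/3 = 4, and 48/12 = 4, so r = 4.
Then A·4^0 = 3 gives A = 3, and u(t) = 3·4^t.

4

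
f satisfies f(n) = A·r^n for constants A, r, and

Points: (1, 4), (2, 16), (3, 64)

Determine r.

4

Consecutive ratio: 16/4 = 4, and 64/16 = 4, so r = 4.
Then A·4^1 = 4 gives A = 1, and f(n) = 1·4^n.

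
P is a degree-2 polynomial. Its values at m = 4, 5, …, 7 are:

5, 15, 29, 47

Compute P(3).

-1

First differences: 10, 14, 18. Second differences: 4, 4.
Level-2 differences are constant, so P has degree 2.
Fitting a degree-2 polynomial gives P(m) = 2m² - 8m + 5.
Then P(3) = -1.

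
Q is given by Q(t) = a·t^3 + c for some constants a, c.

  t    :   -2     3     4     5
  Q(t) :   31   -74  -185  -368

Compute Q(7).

From Q(-2) = 31 and Q(3) = -74: -8a + c = 31 and 27a + c = -74.
Subtracting: 35a = -105, so a = -3; then c = 31 − (-3)·(-8) = 7.
So Q(t) = -3t³ + 7, and Q(7) = -1022.

-1022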